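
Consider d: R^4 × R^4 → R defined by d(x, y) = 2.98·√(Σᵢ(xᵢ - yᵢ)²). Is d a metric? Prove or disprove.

Yes. The L2 (Euclidean) norm induces a metric on R^4, and multiplying a metric by a positive constant 2.98 > 0 preserves all four axioms: non-negativity (2.98·||x-y|| ≥ 0), identity (2.98·||x-y|| = 0 ⟺ ||x-y|| = 0 ⟺ x = y), symmetry (||x-y|| = ||y-x||), and the triangle inequality (2.98·||x-z|| ≤ 2.98·||x-y|| + 2.98·||y-z||). So d is a metric.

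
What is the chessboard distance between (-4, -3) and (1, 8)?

max(|x_i - y_i|) = max(|-4 - 1|, |-3 - 8|) = max(5, 11) = 11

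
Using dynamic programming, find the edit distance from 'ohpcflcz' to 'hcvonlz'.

Let D[i][j] be the edit distance between the first i characters of 'ohpcflcz' and the first j characters of 'hcvonlz', with D[i][0] = i, D[0][j] = j, and D[i][j] = D[i-1][j-1] if the characters match, else 1 + min(D[i-1][j], D[i][j-1], D[i-1][j-1]). Filling the table (rows: prefixes of 'ohpcflcz', columns: prefixes of 'hcvonlz'):
     ε  h  c  v  o  n  l  z
  ε  0  1  2  3  4  5  6  7
  o  1  1  2  3  3  4  5  6
  h  2  1  2  3  4  4  5  6
  p  3  2  2  3  4  5  5  6
  c  4  3  2  3  4  5  6  6
  f  5  4  3  3  4  5  6  7
  l  6  5  4  4  4  5  5  6
  c  7  6  5  5  5  5  6  6
  z  8  7  6  6  6  6  6  6
The bottom-right entry gives D[8][7] = 6, so no sequence of fewer than 6 edits works. Backtracking through the table gives one optimal edit sequence (6 edits):
  ohpcflcz → hpcflcz (del o @1)
  hpcflcz → hccflcz (sub p→c @2)
  hccflcz → hcvflcz (sub c→v @3)
  hcvflcz → hcvolcz (sub f→o @4)
  hcvolcz → hcvoncz (sub l→n @5)
  hcvoncz → hcvonlz (sub c→l @6)
Edit distance = 6.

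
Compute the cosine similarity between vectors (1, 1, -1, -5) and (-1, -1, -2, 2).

With u = (1, 1, -1, -5), v = (-1, -1, -2, 2):
u·v = 1·(-1) + 1·(-1) + (-1)·(-2) + (-5)·2 = (-1) + (-1) + 2 + (-10) = -10.
|u| = √(1² + 1² + (-1)² + (-5)²) = √28, |v| = √((-1)² + (-1)² + (-2)² + 2²) = √10, so |u||v| = √(28·10) = √280.
cos θ = (u·v)/(|u||v|) = -10/√280 ≈ -0.5976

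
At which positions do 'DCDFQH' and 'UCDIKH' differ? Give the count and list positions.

Differing positions: 1, 4, 5. Hamming distance = 3.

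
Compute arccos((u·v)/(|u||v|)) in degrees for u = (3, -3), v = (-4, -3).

With u = (3, -3), v = (-4, -3):
u·v = 3·(-4) + (-3)·(-3) = (-12) + 9 = -3.
|u| = √(3² + (-3)²) = √18, |v| = √((-4)² + (-3)²) = √25, so |u||v| = √(18·25) = √450.
cos θ = (u·v)/(|u||v|) = -3/√450 ≈ -0.141421
θ = arccos(-0.141421) ≈ 98.13°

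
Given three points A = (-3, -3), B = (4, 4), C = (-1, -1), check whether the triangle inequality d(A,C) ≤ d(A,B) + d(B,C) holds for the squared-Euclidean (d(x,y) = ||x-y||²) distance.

d(A,B) = 7² + 7² = 98, d(B,C) = 5² + 5² = 50, d(A,C) = 2² + 2² = 8.
d(A,C) = 8 ≤ 98 + 50 = 148. Triangle inequality is satisfied.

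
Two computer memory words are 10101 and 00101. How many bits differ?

Differing positions: 1. Hamming distance = 1.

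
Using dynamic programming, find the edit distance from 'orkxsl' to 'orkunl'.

Let D[i][j] be the edit distance between the first i characters of 'orkxsl' and the first j characters of 'orkunl', with D[i][0] = i, D[0][j] = j, and D[i][j] = D[i-1][j-1] if the characters match, else 1 + min(D[i-1][j], D[i][j-1], D[i-1][j-1]). Filling the table (rows: prefixes of 'orkxsl', columns: prefixes of 'orkunl'):
     ε  o  r  k  u  n  l
  ε  0  1  2  3  4  5  6
  o  1  0  1  2  3  4  5
  r  2  1  0  1  2  3  4
  k  3  2  1  0  1  2  3
  x  4  3  2  1  1  2  3
  s  5  4  3  2  2  2  3
  l  6  5  4  3  3  3  2
The bottom-right entry gives D[6][6] = 2, so no sequence of fewer than 2 edits works. Backtracking through the table gives one optimal edit sequence (2 edits):
  orkxsl → orkusl (sub x→u @4)
  orkusl → orkunl (sub s→n @5)
Edit distance = 2.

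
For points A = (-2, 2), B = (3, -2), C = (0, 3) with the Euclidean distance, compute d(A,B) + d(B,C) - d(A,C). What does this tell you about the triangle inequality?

d(A,B) = √(5² + 4²) = √41 ≈ 6.4031, d(B,C) = √(3² + 5²) = √34 ≈ 5.831, d(A,C) = √(2² + 1²) = √5 ≈ 2.2361.
d(A,B) + d(B,C) - d(A,C) = 6.4031 + 5.831 - 2.2361 = 12.2341 - 2.2361 = 9.998 (to 4 decimal places). This is ≥ 0, so the triangle inequality holds for these points.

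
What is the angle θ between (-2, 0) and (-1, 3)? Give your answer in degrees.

With u = (-2, 0), v = (-1, 3):
u·v = (-2)·(-1) + 0·3 = 2 + 0 = 2.
|u| = √((-2)² + 0²) = √4, |v| = √((-1)² + 3²) = √10, so |u||v| = √(4·10) = √40.
cos θ = (u·v)/(|u||v|) = 2/√40 ≈ 0.316228
θ = arccos(0.316228) ≈ 71.57°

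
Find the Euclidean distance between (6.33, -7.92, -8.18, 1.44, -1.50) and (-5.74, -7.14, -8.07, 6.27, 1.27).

√(Σ(x_i - y_i)²) = √((6.33 - (-5.74))² + (-7.92 - (-7.14))² + (-8.18 - (-8.07))² + (1.44 - 6.27)² + (-1.5 - 1.27)²)
= √(12.07² + (-0.78)² + (-0.11)² + (-4.83)² + (-2.77)²) = √(145.6849 + 0.6084 + 0.0121 + 23.3289 + 7.6729) = √177.3072 ≈ 13.3157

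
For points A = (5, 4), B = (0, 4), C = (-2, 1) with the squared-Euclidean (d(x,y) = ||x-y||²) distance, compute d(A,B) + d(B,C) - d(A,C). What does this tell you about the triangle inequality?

d(A,B) = 5² + 0² = 25, d(B,C) = 2² + 3² = 13, d(A,C) = 7² + 3² = 58.
d(A,B) + d(B,C) - d(A,C) = 25 + 13 - 58 = 38 - 58 = -20. This is < 0, so the triangle inequality FAILS for these points (squared-Euclidean is not a metric).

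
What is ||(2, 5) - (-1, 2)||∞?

max(|x_i - y_i|) = max(|2 - (-1)|, |5 - 2|) = max(3, 3) = 3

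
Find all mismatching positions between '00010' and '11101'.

Differing positions: 1, 2, 3, 4, 5. Hamming distance = 5.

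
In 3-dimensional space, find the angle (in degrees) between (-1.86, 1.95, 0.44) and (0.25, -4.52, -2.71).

With u = (-1.86, 1.95, 0.44), v = (0.25, -4.52, -2.71):
u·v = (-1.86)·0.25 + 1.95·(-4.52) + 0.44·(-2.71) = (-0.465) + (-8.814) + (-1.1924) = -10.4714.
|u| = √((-1.86)² + 1.95² + 0.44²) = √(3.4596 + 3.8025 + 0.1936) = √7.4557, |v| = √(0.25² + (-4.52)² + (-2.71)²) = √(0.0625 + 20.4304 + 7.3441) = √27.837.
cos θ = (u·v)/(|u||v|) = -10.4714/(√7.4557·√27.837) ≈ -0.726858
θ = arccos(-0.726858) ≈ 136.62°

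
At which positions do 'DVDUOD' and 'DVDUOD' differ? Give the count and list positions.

Differing positions: none. Hamming distance = 0.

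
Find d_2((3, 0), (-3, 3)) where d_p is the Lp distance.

(Σ|x_i - y_i|^2)^(1/2) = (|3 - (-3)|^2 + |0 - 3|^2)^(1/2)
= (6^2 + 3^2)^(1/2) = (36 + 9)^(1/2) = (45)^(1/2) ≈ 6.7082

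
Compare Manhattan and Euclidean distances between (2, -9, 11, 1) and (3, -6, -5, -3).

L1 = |2 - 3| + |-9 - (-6)| + |11 - (-5)| + |1 - (-3)| = 1 + 3 + 16 + 4 = 24
L2 = √(1² + 3² + 16² + 4²) = √282 ≈ 16.7929
L1 ≥ L2 always (equality iff movement is along one axis); L1 > L2 here.
Ratio L1/L2 = 24/√282 ≈ 1.4292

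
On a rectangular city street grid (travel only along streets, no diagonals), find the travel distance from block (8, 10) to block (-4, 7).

Σ|x_i - y_i| = |8 - (-4)| + |10 - 7| = 12 + 3 = 15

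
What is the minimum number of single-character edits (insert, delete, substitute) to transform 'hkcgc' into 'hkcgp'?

Let D[i][j] be the edit distance between the first i characters of 'hkcgc' and the first j characters of 'hkcgp', with D[i][0] = i, D[0][j] = j, and D[i][j] = D[i-1][j-1] if the characters match, else 1 + min(D[i-1][j], D[i][j-1], D[i-1][j-1]). Filling the table (rows: prefixes of 'hkcgc', columns: prefixes of 'hkcgp'):
     ε  h  k  c  g  p
  ε  0  1  2  3  4  5
  h  1  0  1  2  3  4
  k  2  1  0  1  2  3
  c  3  2  1  0  1  2
  g  4  3  2  1  0  1
  c  5  4  3  2  1  1
The bottom-right entry gives D[5][5] = 1, so no sequence of fewer than 1 edit works. Backtracking through the table gives one optimal edit sequence (1 edit):
  hkcgc → hkcgp (sub c→p @5)
Edit distance = 1.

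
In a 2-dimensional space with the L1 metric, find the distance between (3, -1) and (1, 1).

Σ|x_i - y_i| = |3 - 1| + |-1 - 1| = 2 + 2 = 4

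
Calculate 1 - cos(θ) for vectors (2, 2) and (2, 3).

With u = (2, 2), v = (2, 3):
u·v = 2·2 + 2·3 = 4 + 6 = 10.
|u| = √(2² + 2²) = √8, |v| = √(2² + 3²) = √13, so |u||v| = √(8·13) = √104.
cos θ = (u·v)/(|u||v|) = 10/√104 ≈ 0.9806
Cosine distance = 1 - cos θ ≈ 1 - 0.9806 = 0.0194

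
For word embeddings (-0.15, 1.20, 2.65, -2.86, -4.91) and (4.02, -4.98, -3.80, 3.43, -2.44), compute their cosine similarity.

With u = (-0.15, 1.20, 2.65, -2.86, -4.91), v = (4.02, -4.98, -3.80, 3.43, -2.44):
u·v = (-0.15)·4.02 + 1.2·(-4.98) + 2.65·(-3.8) + (-2.86)·3.43 + (-4.91)·(-2.44) = (-0.603) + (-5.976) + (-10.07) + (-9.8098) + 11.9804 = -14.4784.
|u| = √((-0.15)² + 1.2² + 2.65² + (-2.86)² + (-4.91)²) = √(0.0225 + 1.44 + 7.0225 + 8.1796 + 24.1081) = √40.7727, |v| = √(4.02² + (-4.98)² + (-3.8)² + 3.43² + (-2.44)²) = √(16.1604 + 24.8004 + 14.44 + 11.7649 + 5.9536) = √73.1193.
cos θ = (u·v)/(|u||v|) = -14.4784/(√40.7727·√73.1193) ≈ -0.2652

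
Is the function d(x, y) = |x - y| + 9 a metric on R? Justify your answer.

No. d fails identity of indiscernibles (specifically d(x,x) = 0): d(-5, -5) = |-5 - (-5)| + 9 = 0 + 9 = 9 ≠ 0.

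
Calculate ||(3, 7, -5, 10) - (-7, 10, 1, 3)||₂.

√(Σ(x_i - y_i)²) = √((3 - (-7))² + (7 - 10)² + (-5 - 1)² + (10 - 3)²)
= √(10² + (-3)² + (-6)² + 7²) = √(100 + 9 + 36 + 49) = √194 ≈ 13.9284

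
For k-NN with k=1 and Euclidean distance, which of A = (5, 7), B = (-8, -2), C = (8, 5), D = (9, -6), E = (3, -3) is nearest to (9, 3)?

Distances: d(A) ≈ 5.6569, d(B) ≈ 17.72, d(C) ≈ 2.2361, d(D) = 9, d(E) ≈ 8.4853. Nearest: C = (8, 5) with distance 2.2361.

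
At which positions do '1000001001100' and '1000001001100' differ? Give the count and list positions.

Differing positions: none. Hamming distance = 0.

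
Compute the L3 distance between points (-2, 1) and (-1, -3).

(Σ|x_i - y_i|^3)^(1/3) = (|-2 - (-1)|^3 + |1 - (-3)|^3)^(1/3)
= (1^3 + 4^3)^(1/3) = (1 + 64)^(1/3) = (65)^(1/3) ≈ 4.0207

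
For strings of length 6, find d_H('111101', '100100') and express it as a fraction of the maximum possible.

Differing positions: 2, 3, 6. Hamming distance = 3. The maximum possible Hamming distance for length-6 strings is 6, so d_H/6 = 3/6 = 0.5.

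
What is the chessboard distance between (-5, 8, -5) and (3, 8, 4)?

max(|x_i - y_i|) = max(|-5 - 3|, |8 - 8|, |-5 - 4|) = max(8, 0, 9) = 9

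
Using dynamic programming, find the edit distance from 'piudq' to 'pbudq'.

Let D[i][j] be the edit distance between the first i characters of 'piudq' and the first j characters of 'pbudq', with D[i][0] = i, D[0][j] = j, and D[i][j] = D[i-1][j-1] if the characters match, else 1 + min(D[i-1][j], D[i][j-1], D[i-1][j-1]). Filling the table (rows: prefixes of 'piudq', columns: prefixes of 'pbudq'):
     ε  p  b  u  d  q
  ε  0  1  2  3  4  5
  p  1  0  1  2  3  4
  i  2  1  1  2  3  4
  u  3  2  2  1  2  3
  d  4  3  3  2  1  2
  q  5  4  4  3  2  1
The bottom-right entry gives D[5][5] = 1, so no sequence of fewer than 1 edit works. Backtracking through the table gives one optimal edit sequence (1 edit):
  piudq → pbudq (sub i→b @2)
Edit distance = 1.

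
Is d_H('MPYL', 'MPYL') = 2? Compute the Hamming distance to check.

Differing positions: none. Hamming distance = 0, so the claim that d_H = 2 is false.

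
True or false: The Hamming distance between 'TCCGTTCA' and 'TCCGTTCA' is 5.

Differing positions: none. Hamming distance = 0, so the claim that d_H = 5 is false.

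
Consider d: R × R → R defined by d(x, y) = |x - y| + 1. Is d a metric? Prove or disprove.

No. d fails identity of indiscernibles (specifically d(x,x) = 0): d(1, 1) = |1 - 1| + 1 = 0 + 1 = 1 ≠ 0.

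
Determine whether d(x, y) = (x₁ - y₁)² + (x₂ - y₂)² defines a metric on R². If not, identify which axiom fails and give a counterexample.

No. The squared Euclidean distance fails the triangle inequality. Counterexample: x = (0, 0), y = (4, 4), z = (8, 8). d(x,z) = 8² + 8² = 128, but d(x,y) + d(y,z) = (4² + 4²) + (4² + 4²) = 32 + 32 = 64. Since 128 > 64, the triangle inequality is violated. (Note: √d, the ordinary Euclidean distance, IS a metric.)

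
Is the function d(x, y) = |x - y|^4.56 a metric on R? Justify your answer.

No. d(x,y) = |x-y|^4.56 fails the triangle inequality since p = 4.56 > 1. Counterexample: x = -4, y = 2, z = 12. d(x,z) = |-4 - 12|^4.56 = 16^4.56 ≈ 309590.1402, but d(x,y) + d(y,z) = 6^4.56 + 10^4.56 ≈ 3534.8395 + 36307.8055 = 39842.645. Since 309590.1402 > 39842.645, the triangle inequality is violated.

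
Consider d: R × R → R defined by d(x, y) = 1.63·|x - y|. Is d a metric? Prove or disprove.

Yes. Since |x - y| is a metric on R and 1.63 > 0, the positive scalar multiple 1.63·|x - y| is also a metric: scaling by a positive constant preserves non-negativity, identity (d=0 ⟺ |x-y|=0 ⟺ x=y), symmetry, and the triangle inequality.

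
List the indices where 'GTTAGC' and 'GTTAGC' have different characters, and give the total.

Differing positions: none. Hamming distance = 0.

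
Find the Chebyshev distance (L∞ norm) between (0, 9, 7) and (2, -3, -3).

max(|x_i - y_i|) = max(|0 - 2|, |9 - (-3)|, |7 - (-3)|) = max(2, 12, 10) = 12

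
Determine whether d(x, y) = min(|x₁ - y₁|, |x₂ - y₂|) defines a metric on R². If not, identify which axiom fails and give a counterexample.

No. d fails identity of indiscernibles: take x = (-5, 0) and y = (-5, 1). Then d(x,y) = min(|-5 - (-5)|, |0 - 1|) = min(0, 1) = 0, yet x ≠ y.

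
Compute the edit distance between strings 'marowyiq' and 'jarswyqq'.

Let D[i][j] be the edit distance between the first i characters of 'marowyiq' and the first j characters of 'jarswyqq', with D[i][0] = i, D[0][j] = j, and D[i][j] = D[i-1][j-1] if the characters match, else 1 + min(D[i-1][j], D[i][j-1], D[i-1][j-1]). Filling the table (rows: prefixes of 'marowyiq', columns: prefixes of 'jarswyqq'):
     ε  j  a  r  s  w  y  q  q
  ε  0  1  2  3  4  5  6  7  8
  m  1  1  2  3  4  5  6  7  8
  a  2  2  1  2  3  4  5  6  7
  r  3  3  2  1  2  3  4  5  6
  o  4  4  3  2  2  3  4  5  6
  w  5  5  4  3  3  2  3  4  5
  y  6  6  5  4  4  3  2  3  4
  i  7  7  6  5  5  4  3  3  4
  q  8  8  7  6  6  5  4  3  3
The bottom-right entry gives D[8][8] = 3, so no sequence of fewer than 3 edits works. Backtracking through the table gives one optimal edit sequence (3 edits):
  marowyiq → jarowyiq (sub m→j @1)
  jarowyiq → jarswyiq (sub o→s @4)
  jarswyiq → jarswyqq (sub i→q @7)
Edit distance = 3.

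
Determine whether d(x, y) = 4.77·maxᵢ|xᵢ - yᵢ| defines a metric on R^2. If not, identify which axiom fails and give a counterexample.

Yes. The L∞ (Chebyshev) norm induces a metric on R^2, and multiplying a metric by a positive constant 4.77 > 0 preserves all four axioms: non-negativity (4.77·||x-y|| ≥ 0), identity (4.77·||x-y|| = 0 ⟺ ||x-y|| = 0 ⟺ x = y), symmetry (||x-y|| = ||y-x||), and the triangle inequality (4.77·||x-z|| ≤ 4.77·||x-y|| + 4.77·||y-z||). So d is a metric.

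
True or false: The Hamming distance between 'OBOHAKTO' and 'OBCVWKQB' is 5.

Differing positions: 3, 4, 5, 7, 8. Hamming distance = 5, so the claim is true.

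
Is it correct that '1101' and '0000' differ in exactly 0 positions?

Differing positions: 1, 2, 4. Hamming distance = 3, so the claim that d_H = 0 is false.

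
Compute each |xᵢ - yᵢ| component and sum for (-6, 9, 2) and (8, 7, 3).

Σ|x_i - y_i| = |-6 - 8| + |9 - 7| + |2 - 3| = 14 + 2 + 1 = 17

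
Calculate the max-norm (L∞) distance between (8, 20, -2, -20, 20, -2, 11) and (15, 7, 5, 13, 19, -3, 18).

max(|x_i - y_i|) = max(|8 - 15|, |20 - 7|, |-2 - 5|, |-20 - 13|, |20 - 19|, |-2 - (-3)|, |11 - 18|) = max(7, 13, 7, 33, 1, 1, 7) = 33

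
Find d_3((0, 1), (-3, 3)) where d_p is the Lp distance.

(Σ|x_i - y_i|^3)^(1/3) = (|0 - (-3)|^3 + |1 - 3|^3)^(1/3)
= (3^3 + 2^3)^(1/3) = (27 + 8)^(1/3) = (35)^(1/3) ≈ 3.2711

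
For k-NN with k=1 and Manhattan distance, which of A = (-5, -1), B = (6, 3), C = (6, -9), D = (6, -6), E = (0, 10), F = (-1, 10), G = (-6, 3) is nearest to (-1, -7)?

Distances: d(A) = 10, d(B) = 17, d(C) = 9, d(D) = 8, d(E) = 18, d(F) = 17, d(G) = 15. Nearest: D = (6, -6) with distance 8.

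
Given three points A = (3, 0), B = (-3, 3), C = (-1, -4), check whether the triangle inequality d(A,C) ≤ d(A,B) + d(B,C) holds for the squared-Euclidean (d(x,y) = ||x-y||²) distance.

d(A,B) = 6² + 3² = 45, d(B,C) = 2² + 7² = 53, d(A,C) = 4² + 4² = 32.
d(A,C) = 32 ≤ 45 + 53 = 98. Triangle inequality is satisfied.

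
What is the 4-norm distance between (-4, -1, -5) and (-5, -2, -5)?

(Σ|x_i - y_i|^4)^(1/4) = (|-4 - (-5)|^4 + |-1 - (-2)|^4 + |-5 - (-5)|^4)^(1/4)
= (1^4 + 1^4 + 0^4)^(1/4) = (1 + 1 + 0)^(1/4) = (2)^(1/4) ≈ 1.1892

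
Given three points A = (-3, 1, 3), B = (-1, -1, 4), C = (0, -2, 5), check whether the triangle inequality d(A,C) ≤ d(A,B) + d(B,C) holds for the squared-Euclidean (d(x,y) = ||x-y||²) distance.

d(A,B) = 2² + 2² + 1² = 9, d(B,C) = 1² + 1² + 1² = 3, d(A,C) = 3² + 3² + 2² = 22.
d(A,C) = 22 > 9 + 3 = 12. Triangle inequality is VIOLATED. (Squared-Euclidean is not a metric — this is a counterexample.)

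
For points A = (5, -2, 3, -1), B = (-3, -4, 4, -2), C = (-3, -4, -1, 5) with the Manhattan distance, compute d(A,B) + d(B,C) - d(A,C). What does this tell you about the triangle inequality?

d(A,B) = 8 + 2 + 1 + 1 = 12, d(B,C) = 0 + 0 + 5 + 7 = 12, d(A,C) = 8 + 2 + 4 + 6 = 20.
d(A,B) + d(B,C) - d(A,C) = 12 + 12 - 20 = 24 - 20 = 4. This is ≥ 0, so the triangle inequality holds for these points.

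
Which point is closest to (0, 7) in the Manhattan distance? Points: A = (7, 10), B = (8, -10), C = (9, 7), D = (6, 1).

Distances: d(A) = 10, d(B) = 25, d(C) = 9, d(D) = 12. Nearest: C = (9, 7) with distance 9.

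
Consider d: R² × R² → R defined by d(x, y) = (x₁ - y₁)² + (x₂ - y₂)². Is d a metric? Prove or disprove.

No. The squared Euclidean distance fails the triangle inequality. Counterexample: x = (0, 0), y = (1, 3), z = (2, 6). d(x,z) = 2² + 6² = 40, but d(x,y) + d(y,z) = (1² + 3²) + (1² + 3²) = 10 + 10 = 20. Since 40 > 20, the triangle inequality is violated. (Note: √d, the ordinary Euclidean distance, IS a metric.)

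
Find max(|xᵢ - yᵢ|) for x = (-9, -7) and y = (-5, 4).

max(|x_i - y_i|) = max(|-9 - (-5)|, |-7 - 4|) = max(4, 11) = 11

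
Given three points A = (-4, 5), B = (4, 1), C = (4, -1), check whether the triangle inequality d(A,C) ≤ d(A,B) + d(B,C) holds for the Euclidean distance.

d(A,B) = √(8² + 4²) = √80 ≈ 8.9443, d(B,C) = √(0² + 2²) = √4 = 2, d(A,C) = √(8² + 6²) = √100 = 10.
d(A,C) = 10 ≤ 8.9443 + 2 = 10.9443. Triangle inequality is satisfied.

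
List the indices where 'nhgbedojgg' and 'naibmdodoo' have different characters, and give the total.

Differing positions: 2, 3, 5, 8, 9, 10. Hamming distance = 6.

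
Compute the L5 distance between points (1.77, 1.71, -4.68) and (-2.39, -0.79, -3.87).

(Σ|x_i - y_i|^5)^(1/5) = (|1.77 - (-2.39)|^5 + |1.71 - (-0.79)|^5 + |-4.68 - (-3.87)|^5)^(1/5)
= (4.16^5 + 2.5^5 + 0.81^5)^(1/5) ≈ (1245.8526 + 97.6562 + 0.3487)^(1/5) = (1343.8575)^(1/5) ≈ 4.2235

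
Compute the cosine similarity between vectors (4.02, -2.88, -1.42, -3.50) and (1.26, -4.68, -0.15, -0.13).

With u = (4.02, -2.88, -1.42, -3.50), v = (1.26, -4.68, -0.15, -0.13):
u·v = 4.02·1.26 + (-2.88)·(-4.68) + (-1.42)·(-0.15) + (-3.5)·(-0.13) = 5.0652 + 13.4784 + 0.213 + 0.455 = 19.2116.
|u| = √(4.02² + (-2.88)² + (-1.42)² + (-3.5)²) = √(16.1604 + 8.2944 + 2.0164 + 12.25) = √38.7212, |v| = √(1.26² + (-4.68)² + (-0.15)² + (-0.13)²) = √(1.5876 + 21.9024 + 0.0225 + 0.0169) = √23.5294.
cos θ = (u·v)/(|u||v|) = 19.2116/(√38.7212·√23.5294) ≈ 0.6365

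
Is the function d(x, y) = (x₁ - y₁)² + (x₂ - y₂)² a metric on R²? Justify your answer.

No. The squared Euclidean distance fails the triangle inequality. Counterexample: x = (0, 0), y = (1, 5), z = (2, 10). d(x,z) = 2² + 10² = 104, but d(x,y) + d(y,z) = (1² + 5²) + (1² + 5²) = 26 + 26 = 52. Since 104 > 52, the triangle inequality is violated. (Note: √d, the ordinary Euclidean distance, IS a metric.)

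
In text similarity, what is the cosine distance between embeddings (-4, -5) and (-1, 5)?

With u = (-4, -5), v = (-1, 5):
u·v = (-4)·(-1) + (-5)·5 = 4 + (-25) = -21.
|u| = √((-4)² + (-5)²) = √41, |v| = √((-1)² + 5²) = √26, so |u||v| = √(41·26) = √1066.
cos θ = (u·v)/(|u||v|) = -21/√1066 ≈ -0.6432
Cosine distance = 1 - cos θ ≈ 1 - (-0.6432) = 1.6432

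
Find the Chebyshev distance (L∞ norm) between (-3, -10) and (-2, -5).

max(|x_i - y_i|) = max(|-3 - (-2)|, |-10 - (-5)|) = max(1, 5) = 5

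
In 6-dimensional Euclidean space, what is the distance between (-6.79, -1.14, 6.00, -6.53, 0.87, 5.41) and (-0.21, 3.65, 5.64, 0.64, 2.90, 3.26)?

√(Σ(x_i - y_i)²) = √((-6.79 - (-0.21))² + (-1.14 - 3.65)² + (6 - 5.64)² + (-6.53 - 0.64)² + (0.87 - 2.9)² + (5.41 - 3.26)²)
= √((-6.58)² + (-4.79)² + 0.36² + (-7.17)² + (-2.03)² + 2.15²) = √(43.2964 + 22.9441 + 0.1296 + 51.4089 + 4.1209 + 4.6225) = √126.5224 ≈ 11.2482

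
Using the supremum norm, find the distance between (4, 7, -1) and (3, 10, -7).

max(|x_i - y_i|) = max(|4 - 3|, |7 - 10|, |-1 - (-7)|) = max(1, 3, 6) = 6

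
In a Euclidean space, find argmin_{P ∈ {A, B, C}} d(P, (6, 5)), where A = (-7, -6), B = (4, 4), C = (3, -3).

Distances: d(A) ≈ 17.0294, d(B) ≈ 2.2361, d(C) ≈ 8.544. Nearest: B = (4, 4) with distance 2.2361.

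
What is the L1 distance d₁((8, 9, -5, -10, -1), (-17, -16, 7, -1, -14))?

Σ|x_i - y_i| = |8 - (-17)| + |9 - (-16)| + |-5 - 7| + |-10 - (-1)| + |-1 - (-14)| = 25 + 25 + 12 + 9 + 13 = 84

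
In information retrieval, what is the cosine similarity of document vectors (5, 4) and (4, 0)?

With u = (5, 4), v = (4, 0):
u·v = 5·4 + 4·0 = 20 + 0 = 20.
|u| = √(5² + 4²) = √41, |v| = √(4² + 0²) = √16, so |u||v| = √(41·16) = √656.
cos θ = (u·v)/(|u||v|) = 20/√656 ≈ 0.7809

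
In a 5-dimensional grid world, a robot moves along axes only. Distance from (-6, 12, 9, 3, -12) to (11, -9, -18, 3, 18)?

Σ|x_i - y_i| = |-6 - 11| + |12 - (-9)| + |9 - (-18)| + |3 - 3| + |-12 - 18| = 17 + 21 + 27 + 0 + 30 = 95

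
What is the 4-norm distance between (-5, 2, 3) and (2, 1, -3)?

(Σ|x_i - y_i|^4)^(1/4) = (|-5 - 2|^4 + |2 - 1|^4 + |3 - (-3)|^4)^(1/4)
= (7^4 + 1^4 + 6^4)^(1/4) = (2401 + 1 + 1296)^(1/4) = (3698)^(1/4) ≈ 7.7982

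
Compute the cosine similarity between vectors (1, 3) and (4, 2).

With u = (1, 3), v = (4, 2):
u·v = 1·4 + 3·2 = 4 + 6 = 10.
|u| = √(1² + 3²) = √10, |v| = √(4² + 2²) = √20, so |u||v| = √(10·20) = √200.
cos θ = (u·v)/(|u||v|) = 10/√200 ≈ 0.7071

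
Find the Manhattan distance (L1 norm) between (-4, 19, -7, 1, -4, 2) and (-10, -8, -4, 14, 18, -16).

Σ|x_i - y_i| = |-4 - (-10)| + |19 - (-8)| + |-7 - (-4)| + |1 - 14| + |-4 - 18| + |2 - (-16)| = 6 + 27 + 3 + 13 + 22 + 18 = 89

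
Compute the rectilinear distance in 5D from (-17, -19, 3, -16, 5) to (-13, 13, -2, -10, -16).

Σ|x_i - y_i| = |-17 - (-13)| + |-19 - 13| + |3 - (-2)| + |-16 - (-10)| + |5 - (-16)| = 4 + 32 + 5 + 6 + 21 = 68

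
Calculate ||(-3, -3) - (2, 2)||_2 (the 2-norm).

(Σ|x_i - y_i|^2)^(1/2) = (|-3 - 2|^2 + |-3 - 2|^2)^(1/2)
= (5^2 + 5^2)^(1/2) = (25 + 25)^(1/2) = (50)^(1/2) ≈ 7.0711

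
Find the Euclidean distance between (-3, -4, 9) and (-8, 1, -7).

√(Σ(x_i - y_i)²) = √((-3 - (-8))² + (-4 - 1)² + (9 - (-7))²)
= √(5² + (-5)² + 16²) = √(25 + 25 + 256) = √306 ≈ 17.4929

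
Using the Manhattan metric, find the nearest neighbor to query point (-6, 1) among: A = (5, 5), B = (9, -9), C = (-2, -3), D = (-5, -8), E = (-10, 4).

Distances: d(A) = 15, d(B) = 25, d(C) = 8, d(D) = 10, d(E) = 7. Nearest: E = (-10, 4) with distance 7.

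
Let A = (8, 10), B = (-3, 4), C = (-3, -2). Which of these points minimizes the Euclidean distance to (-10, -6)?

Distances: d(A) ≈ 24.0832, d(B) ≈ 12.2066, d(C) ≈ 8.0623. Nearest: C = (-3, -2) with distance 8.0623.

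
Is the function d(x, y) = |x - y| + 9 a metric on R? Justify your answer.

No. d fails identity of indiscernibles (specifically d(x,x) = 0): d(-6, -6) = |-6 - (-6)| + 9 = 0 + 9 = 9 ≠ 0.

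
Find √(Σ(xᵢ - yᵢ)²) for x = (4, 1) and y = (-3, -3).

√(Σ(x_i - y_i)²) = √((4 - (-3))² + (1 - (-3))²)
= √(7² + 4²) = √(49 + 16) = √65 ≈ 8.0623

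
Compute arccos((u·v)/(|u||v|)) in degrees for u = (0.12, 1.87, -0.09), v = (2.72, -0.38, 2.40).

With u = (0.12, 1.87, -0.09), v = (2.72, -0.38, 2.40):
u·v = 0.12·2.72 + 1.87·(-0.38) + (-0.09)·2.4 = 0.3264 + (-0.7106) + (-0.216) = -0.6002.
|u| = √(0.12² + 1.87² + (-0.09)²) = √(0.0144 + 3.4969 + 0.0081) = √3.5194, |v| = √(2.72² + (-0.38)² + 2.4²) = √(7.3984 + 0.1444 + 5.76) = √13.3028.
cos θ = (u·v)/(|u||v|) = -0.6002/(√3.5194·√13.3028) ≈ -0.087718
θ = arccos(-0.087718) ≈ 95.03°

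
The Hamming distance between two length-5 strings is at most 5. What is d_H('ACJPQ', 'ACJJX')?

Differing positions: 4, 5. Hamming distance = 2. The maximum possible Hamming distance for length-5 strings is 5, so d_H/5 = 2/5 = 0.4.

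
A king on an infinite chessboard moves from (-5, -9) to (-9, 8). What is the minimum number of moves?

max(|x_i - y_i|) = max(|-5 - (-9)|, |-9 - 8|) = max(4, 17) = 17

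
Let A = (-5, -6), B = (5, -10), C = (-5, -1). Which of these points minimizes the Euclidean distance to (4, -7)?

Distances: d(A) ≈ 9.0554, d(B) ≈ 3.1623, d(C) ≈ 10.8167. Nearest: B = (5, -10) with distance 3.1623.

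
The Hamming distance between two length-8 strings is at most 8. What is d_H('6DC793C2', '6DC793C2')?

Differing positions: none. Hamming distance = 0. The maximum possible Hamming distance for length-8 strings is 8, so d_H/8 = 0/8 = 0.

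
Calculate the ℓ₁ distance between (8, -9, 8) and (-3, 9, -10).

Σ|x_i - y_i| = |8 - (-3)| + |-9 - 9| + |8 - (-10)| = 11 + 18 + 18 = 47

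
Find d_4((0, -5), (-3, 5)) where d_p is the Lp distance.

(Σ|x_i - y_i|^4)^(1/4) = (|0 - (-3)|^4 + |-5 - 5|^4)^(1/4)
= (3^4 + 10^4)^(1/4) = (81 + 10000)^(1/4) = (10081)^(1/4) ≈ 10.0202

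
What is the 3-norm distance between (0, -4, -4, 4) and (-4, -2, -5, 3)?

(Σ|x_i - y_i|^3)^(1/3) = (|0 - (-4)|^3 + |-4 - (-2)|^3 + |-4 - (-5)|^3 + |4 - 3|^3)^(1/3)
= (4^3 + 2^3 + 1^3 + 1^3)^(1/3) = (64 + 8 + 1 + 1)^(1/3) = (74)^(1/3) ≈ 4.1983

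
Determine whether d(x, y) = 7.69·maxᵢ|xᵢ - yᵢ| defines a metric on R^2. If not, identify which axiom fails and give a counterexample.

Yes. The L∞ (Chebyshev) norm induces a metric on R^2, and multiplying a metric by a positive constant 7.69 > 0 preserves all four axioms: non-negativity (7.69·||x-y|| ≥ 0), identity (7.69·||x-y|| = 0 ⟺ ||x-y|| = 0 ⟺ x = y), symmetry (||x-y|| = ||y-x||), and the triangle inequality (7.69·||x-z|| ≤ 7.69·||x-y|| + 7.69·||y-z||). So d is a metric.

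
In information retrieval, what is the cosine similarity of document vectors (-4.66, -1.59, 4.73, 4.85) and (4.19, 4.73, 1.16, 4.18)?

With u = (-4.66, -1.59, 4.73, 4.85), v = (4.19, 4.73, 1.16, 4.18):
u·v = (-4.66)·4.19 + (-1.59)·4.73 + 4.73·1.16 + 4.85·4.18 = (-19.5254) + (-7.5207) + 5.4868 + 20.273 = -1.2863.
|u| = √((-4.66)² + (-1.59)² + 4.73² + 4.85²) = √(21.7156 + 2.5281 + 22.3729 + 23.5225) = √70.1391, |v| = √(4.19² + 4.73² + 1.16² + 4.18²) = √(17.5561 + 22.3729 + 1.3456 + 17.4724) = √58.747.
cos θ = (u·v)/(|u||v|) = -1.2863/(√70.1391·√58.747) ≈ -0.02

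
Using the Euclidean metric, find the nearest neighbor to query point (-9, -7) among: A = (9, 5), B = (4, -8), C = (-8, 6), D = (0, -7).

Distances: d(A) ≈ 21.6333, d(B) ≈ 13.0384, d(C) ≈ 13.0384, d(D) = 9. Nearest: D = (0, -7) with distance 9.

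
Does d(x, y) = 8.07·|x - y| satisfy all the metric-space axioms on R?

Yes. Since |x - y| is a metric on R and 8.07 > 0, the positive scalar multiple 8.07·|x - y| is also a metric: scaling by a positive constant preserves non-negativity, identity (d=0 ⟺ |x-y|=0 ⟺ x=y), symmetry, and the triangle inequality.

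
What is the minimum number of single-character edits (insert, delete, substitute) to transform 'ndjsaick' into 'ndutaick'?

Let D[i][j] be the edit distance between the first i characters of 'ndjsaick' and the first j characters of 'ndutaick', with D[i][0] = i, D[0][j] = j, and D[i][j] = D[i-1][j-1] if the characters match, else 1 + min(D[i-1][j], D[i][j-1], D[i-1][j-1]). Filling the table (rows: prefixes of 'ndjsaick', columns: prefixes of 'ndutaick'):
     ε  n  d  u  t  a  i  c  k
  ε  0  1  2  3  4  5  6  7  8
  n  1  0  1  2  3  4  5  6  7
  d  2  1  0  1  2  3  4  5  6
  j  3  2  1  1  2  3  4  5  6
  s  4  3  2  2  2  3  4  5  6
  a  5  4  3  3  3  2  3  4  5
  i  6  5  4  4  4  3  2  3  4
  c  7  6  5  5  5  4  3  2  3
  k  8  7  6  6  6  5  4  3  2
The bottom-right entry gives D[8][8] = 2, so no sequence of fewer than 2 edits works. Backtracking through the table gives one optimal edit sequence (2 edits):
  ndjsaick → ndusaick (sub j→u @3)
  ndusaick → ndutaick (sub s→t @4)
Edit distance = 2.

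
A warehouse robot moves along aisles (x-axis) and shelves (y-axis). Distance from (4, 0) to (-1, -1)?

Σ|x_i - y_i| = |4 - (-1)| + |0 - (-1)| = 5 + 1 = 6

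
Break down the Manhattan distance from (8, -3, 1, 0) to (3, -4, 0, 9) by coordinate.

Σ|x_i - y_i| = |8 - 3| + |-3 - (-4)| + |1 - 0| + |0 - 9| = 5 + 1 + 1 + 9 = 16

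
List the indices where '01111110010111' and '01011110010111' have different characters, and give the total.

Differing positions: 3. Hamming distance = 1.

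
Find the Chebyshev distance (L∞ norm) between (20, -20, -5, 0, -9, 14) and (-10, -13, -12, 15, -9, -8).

max(|x_i - y_i|) = max(|20 - (-10)|, |-20 - (-13)|, |-5 - (-12)|, |0 - 15|, |-9 - (-9)|, |14 - (-8)|) = max(30, 7, 7, 15, 0, 22) = 30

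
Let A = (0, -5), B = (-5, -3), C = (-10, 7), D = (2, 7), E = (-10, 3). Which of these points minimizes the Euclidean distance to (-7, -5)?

Distances: d(A) = 7, d(B) ≈ 2.8284, d(C) ≈ 12.3693, d(D) = 15, d(E) ≈ 8.544. Nearest: B = (-5, -3) with distance 2.8284.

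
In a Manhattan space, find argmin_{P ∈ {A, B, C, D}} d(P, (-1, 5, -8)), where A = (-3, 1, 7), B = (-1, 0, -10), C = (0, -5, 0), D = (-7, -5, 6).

Distances: d(A) = 21, d(B) = 7, d(C) = 19, d(D) = 30. Nearest: B = (-1, 0, -10) with distance 7.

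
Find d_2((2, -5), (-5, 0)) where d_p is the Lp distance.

(Σ|x_i - y_i|^2)^(1/2) = (|2 - (-5)|^2 + |-5 - 0|^2)^(1/2)
= (7^2 + 5^2)^(1/2) = (49 + 25)^(1/2) = (74)^(1/2) ≈ 8.6023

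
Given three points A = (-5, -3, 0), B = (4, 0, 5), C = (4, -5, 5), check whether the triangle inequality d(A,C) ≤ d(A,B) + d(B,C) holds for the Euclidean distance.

d(A,B) = √(9² + 3² + 5²) = √115 ≈ 10.7238, d(B,C) = √(0² + 5² + 0²) = √25 = 5, d(A,C) = √(9² + 2² + 5²) = √110 ≈ 10.4881.
d(A,C) ≈ 10.4881 ≤ 10.7238 + 5 = 15.7238. Triangle inequality is satisfied.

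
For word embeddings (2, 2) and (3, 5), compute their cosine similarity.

With u = (2, 2), v = (3, 5):
u·v = 2·3 + 2·5 = 6 + 10 = 16.
|u| = √(2² + 2²) = √8, |v| = √(3² + 5²) = √34, so |u||v| = √(8·34) = √272.
cos θ = (u·v)/(|u||v|) = 16/√272 ≈ 0.9701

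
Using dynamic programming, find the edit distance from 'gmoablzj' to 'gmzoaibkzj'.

Let D[i][j] be the edit distance between the first i characters of 'gmoablzj' and the first j characters of 'gmzoaibkzj', with D[i][0] = i, D[0][j] = j, and D[i][j] = D[i-1][j-1] if the characters match, else 1 + min(D[i-1][j], D[i][j-1], D[i-1][j-1]). Filling the table (rows: prefixes of 'gmoablzj', columns: prefixes of 'gmzoaibkzj'):
     ε  g  m  z  o  a  i  b  k  z  j
  ε  0  1  2  3  4  5  6  7  8  9 10
  g  1  0  1  2  3  4  5  6  7  8  9
  m  2  1  0  1  2  3  4  5  6  7  8
  o  3  2  1  1  1  2  3  4  5  6  7
  a  4  3  2  2  2  1  2  3  4  5  6
  b  5  4  3  3  3  2  2  2  3  4  5
  l  6  5  4  4  4  3  3  3  3  4  5
  z  7  6  5  4  5  4  4  4  4  3  4
  j  8  7  6  5  5  5  5  5  5  4  3
The bottom-right entry gives D[8][10] = 3, so no sequence of fewer than 3 edits works. Backtracking through the table gives one optimal edit sequence (3 edits):
  gmoablzj → gmzoablzj (ins z @3)
  gmzoablzj → gmzoaiblzj (ins i @6)
  gmzoaiblzj → gmzoaibkzj (sub l→k @8)
Edit distance = 3.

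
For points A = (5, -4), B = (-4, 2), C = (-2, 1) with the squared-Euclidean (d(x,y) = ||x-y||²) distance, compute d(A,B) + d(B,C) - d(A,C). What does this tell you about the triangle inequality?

d(A,B) = 9² + 6² = 117, d(B,C) = 2² + 1² = 5, d(A,C) = 7² + 5² = 74.
d(A,B) + d(B,C) - d(A,C) = 117 + 5 - 74 = 122 - 74 = 48. This is ≥ 0, so the triangle inequality holds for these points.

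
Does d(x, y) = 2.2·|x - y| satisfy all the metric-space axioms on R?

Yes. Since |x - y| is a metric on R and 2.2 > 0, the positive scalar multiple 2.2·|x - y| is also a metric: scaling by a positive constant preserves non-negativity, identity (d=0 ⟺ |x-y|=0 ⟺ x=y), symmetry, and the triangle inequality.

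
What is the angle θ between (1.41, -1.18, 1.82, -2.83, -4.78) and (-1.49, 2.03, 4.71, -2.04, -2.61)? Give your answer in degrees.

With u = (1.41, -1.18, 1.82, -2.83, -4.78), v = (-1.49, 2.03, 4.71, -2.04, -2.61):
u·v = 1.41·(-1.49) + (-1.18)·2.03 + 1.82·4.71 + (-2.83)·(-2.04) + (-4.78)·(-2.61) = (-2.1009) + (-2.3954) + 8.5722 + 5.7732 + 12.4758 = 22.3249.
|u| = √(1.41² + (-1.18)² + 1.82² + (-2.83)² + (-4.78)²) = √(1.9881 + 1.3924 + 3.3124 + 8.0089 + 22.8484) = √37.5502, |v| = √((-1.49)² + 2.03² + 4.71² + (-2.04)² + (-2.61)²) = √(2.2201 + 4.1209 + 22.1841 + 4.1616 + 6.8121) = √39.4988.
cos θ = (u·v)/(|u||v|) = 22.3249/(√37.5502·√39.4988) ≈ 0.579684
θ = arccos(0.579684) ≈ 54.57°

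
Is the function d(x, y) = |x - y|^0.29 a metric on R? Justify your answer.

Yes. With 0 < p = 0.29 ≤ 1, d(x,y) = |x-y|^0.29 is a metric on R. Non-negativity and symmetry are immediate; |x-y|^0.29 = 0 ⟺ |x-y| = 0 ⟺ x = y. For the triangle inequality, the function t ↦ t^0.29 is subadditive on [0,∞) when p ≤ 1, so |x-z|^0.29 ≤ (|x-y| + |y-z|)^0.29 ≤ |x-y|^0.29 + |y-z|^0.29.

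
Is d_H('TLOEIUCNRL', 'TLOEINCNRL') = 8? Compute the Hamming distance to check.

Differing positions: 6. Hamming distance = 1, so the claim that d_H = 8 is false.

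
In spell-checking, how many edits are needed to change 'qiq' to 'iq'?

Let D[i][j] be the edit distance between the first i characters of 'qiq' and the first j characters of 'iq', with D[i][0] = i, D[0][j] = j, and D[i][j] = D[i-1][j-1] if the characters match, else 1 + min(D[i-1][j], D[i][j-1], D[i-1][j-1]). Filling the table (rows: prefixes of 'qiq', columns: prefixes of 'iq'):
     ε  i  q
  ε  0  1  2
  q  1  1  1
  i  2  1  2
  q  3  2  1
The bottom-right entry gives D[3][2] = 1, so no sequence of fewer than 1 edit works. Backtracking through the table gives one optimal edit sequence (1 edit):
  qiq → iq (del q @1)
Edit distance = 1.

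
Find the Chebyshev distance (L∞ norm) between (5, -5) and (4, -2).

max(|x_i - y_i|) = max(|5 - 4|, |-5 - (-2)|) = max(1, 3) = 3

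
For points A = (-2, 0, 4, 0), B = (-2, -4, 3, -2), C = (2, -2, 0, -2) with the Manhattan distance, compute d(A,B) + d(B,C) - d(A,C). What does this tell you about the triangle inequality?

d(A,B) = 0 + 4 + 1 + 2 = 7, d(B,C) = 4 + 2 + 3 + 0 = 9, d(A,C) = 4 + 2 + 4 + 2 = 12.
d(A,B) + d(B,C) - d(A,C) = 7 + 9 - 12 = 16 - 12 = 4. This is ≥ 0, so the triangle inequality holds for these points.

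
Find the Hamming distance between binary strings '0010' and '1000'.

Differing positions: 1, 3. Hamming distance = 2.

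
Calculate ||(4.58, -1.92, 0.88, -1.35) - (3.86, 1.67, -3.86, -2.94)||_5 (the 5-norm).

(Σ|x_i - y_i|^5)^(1/5) = (|4.58 - 3.86|^5 + |-1.92 - 1.67|^5 + |0.88 - (-3.86)|^5 + |-1.35 - (-2.94)|^5)^(1/5)
= (0.72^5 + 3.59^5 + 4.74^5 + 1.59^5)^(1/5) ≈ (0.1935 + 596.3102 + 2392.7191 + 10.1622)^(1/5) = (2999.385)^(1/5) ≈ 4.9591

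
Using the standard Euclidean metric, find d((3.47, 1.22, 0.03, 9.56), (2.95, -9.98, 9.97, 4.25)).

√(Σ(x_i - y_i)²) = √((3.47 - 2.95)² + (1.22 - (-9.98))² + (0.03 - 9.97)² + (9.56 - 4.25)²)
= √(0.52² + 11.2² + (-9.94)² + 5.31²) = √(0.2704 + 125.44 + 98.8036 + 28.1961) = √252.7101 ≈ 15.8969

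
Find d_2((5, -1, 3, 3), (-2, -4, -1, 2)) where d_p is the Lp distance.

(Σ|x_i - y_i|^2)^(1/2) = (|5 - (-2)|^2 + |-1 - (-4)|^2 + |3 - (-1)|^2 + |3 - 2|^2)^(1/2)
= (7^2 + 3^2 + 4^2 + 1^2)^(1/2) = (49 + 9 + 16 + 1)^(1/2) = (75)^(1/2) ≈ 8.6603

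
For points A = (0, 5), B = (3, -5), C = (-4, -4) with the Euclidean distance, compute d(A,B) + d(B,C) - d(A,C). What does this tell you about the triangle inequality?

d(A,B) = √(3² + 10²) = √109 ≈ 10.4403, d(B,C) = √(7² + 1²) = √50 ≈ 7.0711, d(A,C) = √(4² + 9²) = √97 ≈ 9.8489.
d(A,B) + d(B,C) - d(A,C) = 10.4403 + 7.0711 - 9.8489 = 17.5114 - 9.8489 = 7.6625 (to 4 decimal places). This is ≥ 0, so the triangle inequality holds for these points.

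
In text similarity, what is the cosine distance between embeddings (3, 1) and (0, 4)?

With u = (3, 1), v = (0, 4):
u·v = 3·0 + 1·4 = 0 + 4 = 4.
|u| = √(3² + 1²) = √10, |v| = √(0² + 4²) = √16, so |u||v| = √(10·16) = √160.
cos θ = (u·v)/(|u||v|) = 4/√160 ≈ 0.3162
Cosine distance = 1 - cos θ ≈ 1 - 0.3162 = 0.6838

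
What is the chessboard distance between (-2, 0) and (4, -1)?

max(|x_i - y_i|) = max(|-2 - 4|, |0 - (-1)|) = max(6, 1) = 6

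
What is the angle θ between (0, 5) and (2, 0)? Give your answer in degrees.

With u = (0, 5), v = (2, 0):
u·v = 0·2 + 5·0 = 0 + 0 = 0.
|u| = √(0² + 5²) = √25, |v| = √(2² + 0²) = √4, so |u||v| = √(25·4) = √100 = 10.
cos θ = (u·v)/(|u||v|) = 0/10 = 0 (the vectors are orthogonal)
θ = arccos(0) = 90°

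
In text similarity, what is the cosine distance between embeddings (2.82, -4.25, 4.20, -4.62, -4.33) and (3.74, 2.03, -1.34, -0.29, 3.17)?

With u = (2.82, -4.25, 4.20, -4.62, -4.33), v = (3.74, 2.03, -1.34, -0.29, 3.17):
u·v = 2.82·3.74 + (-4.25)·2.03 + 4.2·(-1.34) + (-4.62)·(-0.29) + (-4.33)·3.17 = 10.5468 + (-8.6275) + (-5.628) + 1.3398 + (-13.7261) = -16.095.
|u| = √(2.82² + (-4.25)² + 4.2² + (-4.62)² + (-4.33)²) = √(7.9524 + 18.0625 + 17.64 + 21.3444 + 18.7489) = √83.7482, |v| = √(3.74² + 2.03² + (-1.34)² + (-0.29)² + 3.17²) = √(13.9876 + 4.1209 + 1.7956 + 0.0841 + 10.0489) = √30.0371.
cos θ = (u·v)/(|u||v|) = -16.095/(√83.7482·√30.0371) ≈ -0.3209
Cosine distance = 1 - cos θ ≈ 1 - (-0.3209) = 1.3209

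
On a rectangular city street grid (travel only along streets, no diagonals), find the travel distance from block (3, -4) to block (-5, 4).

Σ|x_i - y_i| = |3 - (-5)| + |-4 - 4| = 8 + 8 = 16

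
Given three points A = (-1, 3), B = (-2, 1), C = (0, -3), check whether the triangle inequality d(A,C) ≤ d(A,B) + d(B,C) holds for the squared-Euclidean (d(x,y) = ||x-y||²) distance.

d(A,B) = 1² + 2² = 5, d(B,C) = 2² + 4² = 20, d(A,C) = 1² + 6² = 37.
d(A,C) = 37 > 5 + 20 = 25. Triangle inequality is VIOLATED. (Squared-Euclidean is not a metric — this is a counterexample.)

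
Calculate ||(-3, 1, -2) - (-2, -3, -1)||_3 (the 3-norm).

(Σ|x_i - y_i|^3)^(1/3) = (|-3 - (-2)|^3 + |1 - (-3)|^3 + |-2 - (-1)|^3)^(1/3)
= (1^3 + 4^3 + 1^3)^(1/3) = (1 + 64 + 1)^(1/3) = (66)^(1/3) ≈ 4.0412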